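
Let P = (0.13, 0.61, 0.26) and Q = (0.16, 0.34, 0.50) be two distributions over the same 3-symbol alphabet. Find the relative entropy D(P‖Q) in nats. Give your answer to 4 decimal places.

0.1595 nats

D(P‖Q) = Σ p·ln(p/q).
  0.13·ln(0.13/0.16) = -0.02699
  0.61·ln(0.61/0.34) = 0.35655
  0.26·ln(0.26/0.50) = -0.17002
D(P‖Q) = 0.1595 nats.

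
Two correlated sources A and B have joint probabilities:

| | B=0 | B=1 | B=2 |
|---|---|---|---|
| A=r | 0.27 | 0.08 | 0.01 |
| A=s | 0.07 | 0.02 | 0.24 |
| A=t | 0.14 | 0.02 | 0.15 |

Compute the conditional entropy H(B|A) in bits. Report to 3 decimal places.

Chain rule: H(B|A) = H(A,B) − H(A).
Marginals: p(A) = (0.3600, 0.3300, 0.3100), p(B) = (0.4800, 0.1200, 0.4000).
H(A,B) = 2.6641 bits; H(A) = 1.5822 bits.
H(B|A) = 2.6641 − 1.5822 = 1.082 bits.

1.082 bits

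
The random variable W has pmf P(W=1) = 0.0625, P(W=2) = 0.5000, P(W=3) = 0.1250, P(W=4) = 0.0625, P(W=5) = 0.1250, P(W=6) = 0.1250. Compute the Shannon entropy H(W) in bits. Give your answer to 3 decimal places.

H(W) = −Σ p·log₂ p.
  −(0.0625)·log₂(0.0625) = 0.2500
  −(0.5000)·log₂(0.5000) = 0.5000
  −(0.1250)·log₂(0.1250) = 0.3750
  −(0.0625)·log₂(0.0625) = 0.2500
  −(0.1250)·log₂(0.1250) = 0.3750
  −(0.1250)·log₂(0.1250) = 0.3750
Sum: 0.2500 + 0.5000 + 0.3750 + 0.2500 + 0.3750 + 0.3750 = 2.125 bits.

2.125 bits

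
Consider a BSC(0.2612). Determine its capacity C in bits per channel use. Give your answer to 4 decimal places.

Binary symmetric channel: C = 1 − h₂(ε) where h₂ is the binary entropy function.
h₂(0.2612) = −0.2612·log₂0.2612 − 0.7388·log₂0.7388 = 0.8286.
C = 1 − 0.8286 = 0.1714 bits per channel use.

0.1714 bits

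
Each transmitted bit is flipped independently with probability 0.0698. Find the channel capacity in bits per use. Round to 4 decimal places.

Binary symmetric channel: C = 1 − h₂(ε) where h₂ is the binary entropy function.
h₂(0.0698) = −0.0698·log₂0.0698 − 0.9302·log₂0.9302 = 0.3652.
C = 1 − 0.3652 = 0.6348 bits per channel use.

0.6348 bits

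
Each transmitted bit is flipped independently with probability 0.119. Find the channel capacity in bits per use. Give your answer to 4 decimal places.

0.4735 bits

Binary symmetric channel: C = 1 − h₂(ε) where h₂ is the binary entropy function.
h₂(0.119) = −0.119·log₂0.119 − 0.881·log₂0.881 = 0.5265.
C = 1 − 0.5265 = 0.4735 bits per channel use.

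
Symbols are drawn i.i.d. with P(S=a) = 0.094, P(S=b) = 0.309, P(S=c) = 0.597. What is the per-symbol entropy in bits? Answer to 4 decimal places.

1.2885 bits

H(S) = −Σ p·log₂ p.
  −(0.094)·log₂(0.094) = 0.32065
  −(0.309)·log₂(0.309) = 0.52355
  −(0.597)·log₂(0.597) = 0.44429
Sum: 0.32065 + 0.52355 + 0.44429 = 1.2885 bits.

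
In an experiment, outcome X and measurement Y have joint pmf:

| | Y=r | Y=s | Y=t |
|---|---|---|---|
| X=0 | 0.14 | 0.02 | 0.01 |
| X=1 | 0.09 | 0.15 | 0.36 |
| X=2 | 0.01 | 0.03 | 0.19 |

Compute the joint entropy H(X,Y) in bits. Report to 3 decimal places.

H(X,Y) = −Σ p(x,y)·log₂ p(x,y) over all 9 cells.
  cell (0,r): −0.14·log₂0.14 = 0.3971
  cell (0,s): −0.02·log₂0.02 = 0.1129
  cell (0,t): −0.01·log₂0.01 = 0.0664
  cell (1,r): −0.09·log₂0.09 = 0.3127
  cell (1,s): −0.15·log₂0.15 = 0.4105
  cell (1,t): −0.36·log₂0.36 = 0.5306
  cell (2,r): −0.01·log₂0.01 = 0.0664
  cell (2,s): −0.03·log₂0.03 = 0.1518
  cell (2,t): −0.19·log₂0.19 = 0.4552
Sum = 2.504 bits.

2.504 bits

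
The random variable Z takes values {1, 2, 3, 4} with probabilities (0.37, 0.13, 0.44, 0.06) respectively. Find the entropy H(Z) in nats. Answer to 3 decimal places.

1.163 nats

H(Z) = −Σ p·ln p.
  −(0.37)·ln(0.37) = 0.3679
  −(0.13)·ln(0.13) = 0.2652
  −(0.44)·ln(0.44) = 0.3612
  −(0.06)·ln(0.06) = 0.1688
Sum: 0.3679 + 0.2652 + 0.3612 + 0.1688 = 1.163 nats.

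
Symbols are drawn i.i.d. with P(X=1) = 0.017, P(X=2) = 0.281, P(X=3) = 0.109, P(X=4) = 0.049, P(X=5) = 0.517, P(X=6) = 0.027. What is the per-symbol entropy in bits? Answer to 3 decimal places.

H(X) = −Σ p·log₂ p.
  −(0.017)·log₂(0.017) = 0.0999
  −(0.281)·log₂(0.281) = 0.5146
  −(0.109)·log₂(0.109) = 0.3485
  −(0.049)·log₂(0.049) = 0.2132
  −(0.517)·log₂(0.517) = 0.4921
  −(0.027)·log₂(0.027) = 0.1407
Sum: 0.0999 + 0.5146 + 0.3485 + 0.2132 + 0.4921 + 0.1407 = 1.809 bits.

1.809 bits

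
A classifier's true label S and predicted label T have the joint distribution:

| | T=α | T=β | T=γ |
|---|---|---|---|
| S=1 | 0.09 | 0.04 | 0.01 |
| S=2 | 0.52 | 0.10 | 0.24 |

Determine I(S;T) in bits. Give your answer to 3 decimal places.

Marginals: p(S) = (0.1400, 0.8600), p(T) = (0.6100, 0.1400, 0.2500).
I(S;T) = Σ p(x,y)·log₂[p(x,y)/(p(x)p(y))].
  (1,α): 0.09·log₂(1.0539) = 0.0068
  (1,β): 0.04·log₂(2.0408) = 0.0412
  (1,γ): 0.01·log₂(0.2857) = -0.0181
  (2,α): 0.52·log₂(0.9912) = -0.0066
  (2,β): 0.10·log₂(0.8306) = -0.0268
  (2,γ): 0.24·log₂(1.1163) = 0.0381
Sum = 0.035 bits.

0.035 bits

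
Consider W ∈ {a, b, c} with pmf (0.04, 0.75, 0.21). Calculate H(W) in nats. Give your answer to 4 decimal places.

H(W) = −Σ p·ln p.
  −(0.04)·ln(0.04) = 0.12876
  −(0.75)·ln(0.75) = 0.21576
  −(0.21)·ln(0.21) = 0.32774
Sum: 0.12876 + 0.21576 + 0.32774 = 0.6723 nats.

0.6723 nats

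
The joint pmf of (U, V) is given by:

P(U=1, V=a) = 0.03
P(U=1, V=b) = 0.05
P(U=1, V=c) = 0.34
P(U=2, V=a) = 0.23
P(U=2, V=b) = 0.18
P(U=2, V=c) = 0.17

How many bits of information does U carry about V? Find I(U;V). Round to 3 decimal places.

0.205 bits

Marginals: p(U) = (0.4200, 0.5800), p(V) = (0.2600, 0.2300, 0.5100).
I(U;V) = H(U) + H(V) − H(U,V).
H(U) = 0.9815, H(V) = 1.4884, H(U,V) = 2.2646.
I(U;V) = 0.9815 + 1.4884 − 2.2646 = 0.205 bits.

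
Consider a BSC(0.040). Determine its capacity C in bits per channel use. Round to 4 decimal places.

0.7577 bits

Binary symmetric channel: C = 1 − h₂(ε) where h₂ is the binary entropy function.
h₂(0.040) = −0.040·log₂0.040 − 0.960·log₂0.960 = 0.2423.
C = 1 − 0.2423 = 0.7577 bits per channel use.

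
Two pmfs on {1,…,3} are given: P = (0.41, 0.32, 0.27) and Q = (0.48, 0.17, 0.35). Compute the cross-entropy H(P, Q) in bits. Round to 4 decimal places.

H(P,Q) = −Σ p·log₂ q.
  −0.41·log₂(0.48) = 0.43415
  −0.32·log₂(0.17) = 0.81805
  −0.27·log₂(0.35) = 0.40893
H(P,Q) = 1.6611 bits.

1.6611 bits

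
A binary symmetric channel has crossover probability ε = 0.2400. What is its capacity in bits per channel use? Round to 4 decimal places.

0.2050 bits

Binary symmetric channel: C = 1 − h₂(ε) where h₂ is the binary entropy function.
h₂(0.2400) = −0.2400·log₂0.2400 − 0.7600·log₂0.7600 = 0.7950.
C = 1 − 0.7950 = 0.2050 bits per channel use.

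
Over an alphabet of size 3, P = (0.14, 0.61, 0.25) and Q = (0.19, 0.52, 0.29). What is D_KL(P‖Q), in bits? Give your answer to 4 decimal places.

D(P‖Q) = Σ p·log₂(p/q).
  0.14·log₂(0.14/0.19) = -0.06168
  0.61·log₂(0.61/0.52) = 0.14048
  0.25·log₂(0.25/0.29) = -0.05353
D(P‖Q) = 0.0253 bits.

0.0253 bits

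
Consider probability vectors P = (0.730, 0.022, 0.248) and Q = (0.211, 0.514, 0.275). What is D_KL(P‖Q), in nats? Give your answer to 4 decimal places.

D(P‖Q) = Σ p·ln(p/q).
  0.730·ln(0.730/0.211) = 0.90607
  0.022·ln(0.022/0.514) = -0.06933
  0.248·ln(0.248/0.275) = -0.02563
D(P‖Q) = 0.8111 nats.

0.8111 nats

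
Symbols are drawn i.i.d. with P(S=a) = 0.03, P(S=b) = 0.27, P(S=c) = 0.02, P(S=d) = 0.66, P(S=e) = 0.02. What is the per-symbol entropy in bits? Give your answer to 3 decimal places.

1.283 bits

H(S) = −Σ p·log₂ p.
  −(0.03)·log₂(0.03) = 0.1518
  −(0.27)·log₂(0.27) = 0.5100
  −(0.02)·log₂(0.02) = 0.1129
  −(0.66)·log₂(0.66) = 0.3956
  −(0.02)·log₂(0.02) = 0.1129
Sum: 0.1518 + 0.5100 + 0.1129 + 0.3956 + 0.1129 = 1.283 bits.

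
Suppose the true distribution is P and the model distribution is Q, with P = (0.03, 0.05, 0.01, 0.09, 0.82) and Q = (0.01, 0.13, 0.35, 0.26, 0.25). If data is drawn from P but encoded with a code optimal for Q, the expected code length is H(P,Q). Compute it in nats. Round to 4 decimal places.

1.5087 nats

H(P,Q) = −Σ p·ln q.
  −0.03·ln(0.01) = 0.13816
  −0.05·ln(0.13) = 0.10201
  −0.01·ln(0.35) = 0.01050
  −0.09·ln(0.26) = 0.12124
  −0.82·ln(0.25) = 1.13676
H(P,Q) = 1.5087 nats.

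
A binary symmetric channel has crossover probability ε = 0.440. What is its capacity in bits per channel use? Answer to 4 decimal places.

0.0104 bits

Binary symmetric channel: C = 1 − h₂(ε) where h₂ is the binary entropy function.
h₂(0.440) = −0.440·log₂0.440 − 0.560·log₂0.560 = 0.9896.
C = 1 − 0.9896 = 0.0104 bits per channel use.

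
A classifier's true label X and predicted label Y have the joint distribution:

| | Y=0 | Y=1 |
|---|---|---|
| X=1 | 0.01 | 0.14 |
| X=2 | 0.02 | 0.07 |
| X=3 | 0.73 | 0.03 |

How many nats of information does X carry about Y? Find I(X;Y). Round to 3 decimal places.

0.340 nats

Marginals: p(X) = (0.1500, 0.0900, 0.7600), p(Y) = (0.7600, 0.2400).
I(X;Y) = Σ p(x,y)·ln[p(x,y)/(p(x)p(y))].
  (1,0): 0.01·ln(0.0877) = -0.0243
  (1,1): 0.14·ln(3.8889) = 0.1901
  (2,0): 0.02·ln(0.2924) = -0.0246
  (2,1): 0.07·ln(3.2407) = 0.0823
  (3,0): 0.73·ln(1.2639) = 0.1709
  (3,1): 0.03·ln(0.1645) = -0.0542
Sum = 0.340 nats.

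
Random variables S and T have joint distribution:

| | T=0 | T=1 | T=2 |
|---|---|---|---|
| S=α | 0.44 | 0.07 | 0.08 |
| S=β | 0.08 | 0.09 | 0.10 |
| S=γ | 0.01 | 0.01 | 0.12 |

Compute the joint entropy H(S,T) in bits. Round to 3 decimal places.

2.518 bits

H(S,T) = −Σ p(x,y)·log₂ p(x,y) over all 9 cells.
  cell (α,0): −0.44·log₂0.44 = 0.5211
  cell (α,1): −0.07·log₂0.07 = 0.2686
  cell (α,2): −0.08·log₂0.08 = 0.2915
  cell (β,0): −0.08·log₂0.08 = 0.2915
  cell (β,1): −0.09·log₂0.09 = 0.3127
  cell (β,2): −0.10·log₂0.10 = 0.3322
  cell (γ,0): −0.01·log₂0.01 = 0.0664
  cell (γ,1): −0.01·log₂0.01 = 0.0664
  cell (γ,2): −0.12·log₂0.12 = 0.3671
Sum = 2.518 bits.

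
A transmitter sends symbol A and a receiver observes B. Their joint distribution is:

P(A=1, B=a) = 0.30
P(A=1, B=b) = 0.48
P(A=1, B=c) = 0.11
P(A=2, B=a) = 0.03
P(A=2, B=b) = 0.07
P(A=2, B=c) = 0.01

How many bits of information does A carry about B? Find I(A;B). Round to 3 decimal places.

0.003 bits

Marginals: p(A) = (0.8900, 0.1100), p(B) = (0.3300, 0.5500, 0.1200).
I(A;B) = H(A) + H(B) − H(A,B).
H(A) = 0.4999, H(B) = 1.3693, H(A,B) = 1.8664.
I(A;B) = 0.4999 + 1.3693 − 1.8664 = 0.003 bits.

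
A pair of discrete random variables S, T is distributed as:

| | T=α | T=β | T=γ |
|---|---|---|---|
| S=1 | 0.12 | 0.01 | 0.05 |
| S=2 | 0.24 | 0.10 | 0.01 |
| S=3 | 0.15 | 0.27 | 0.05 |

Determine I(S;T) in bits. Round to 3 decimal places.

Marginals: p(S) = (0.1800, 0.3500, 0.4700), p(T) = (0.5100, 0.3800, 0.1100).
I(S;T) = Σ p(x,y)·log₂[p(x,y)/(p(x)p(y))].
  (1,α): 0.12·log₂(1.3072) = 0.0464
  (1,β): 0.01·log₂(0.1462) = -0.0277
  (1,γ): 0.05·log₂(2.5253) = 0.0668
  (2,α): 0.24·log₂(1.3445) = 0.1025
  (2,β): 0.10·log₂(0.7519) = -0.0411
  (2,γ): 0.01·log₂(0.2597) = -0.0194
  (3,α): 0.15·log₂(0.6258) = -0.1014
  (3,β): 0.27·log₂(1.5118) = 0.1610
  (3,γ): 0.05·log₂(0.9671) = -0.0024
Sum = 0.185 bits.

0.185 bits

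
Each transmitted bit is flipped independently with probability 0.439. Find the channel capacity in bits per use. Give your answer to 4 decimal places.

Binary symmetric channel: C = 1 − h₂(ε) where h₂ is the binary entropy function.
h₂(0.439) = −0.439·log₂0.439 − 0.561·log₂0.561 = 0.9892.
C = 1 − 0.9892 = 0.0108 bits per channel use.

0.0108 bits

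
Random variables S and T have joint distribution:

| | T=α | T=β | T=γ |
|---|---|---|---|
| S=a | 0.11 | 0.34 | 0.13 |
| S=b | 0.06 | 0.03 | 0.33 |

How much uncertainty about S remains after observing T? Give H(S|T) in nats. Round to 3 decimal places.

Marginals: p(S) = (0.5800, 0.4200), p(T) = (0.1700, 0.3700, 0.4600).
H(S|T) = Σ p(T) · H(S|T=·).
  T=α: p=0.1700, H(S|T=α) = 0.6492
  T=β: p=0.3700, H(S|T=β) = 0.2814
  T=γ: p=0.4600, H(S|T=γ) = 0.5954
Weighted sum = 0.488 nats.

0.488 nats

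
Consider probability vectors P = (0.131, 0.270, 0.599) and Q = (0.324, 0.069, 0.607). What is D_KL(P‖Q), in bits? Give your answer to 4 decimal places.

D(P‖Q) = Σ p·log₂(p/q).
  0.131·log₂(0.131/0.324) = -0.17114
  0.270·log₂(0.270/0.069) = 0.53144
  0.599·log₂(0.599/0.607) = -0.01147
D(P‖Q) = 0.3488 bits.

0.3488 bits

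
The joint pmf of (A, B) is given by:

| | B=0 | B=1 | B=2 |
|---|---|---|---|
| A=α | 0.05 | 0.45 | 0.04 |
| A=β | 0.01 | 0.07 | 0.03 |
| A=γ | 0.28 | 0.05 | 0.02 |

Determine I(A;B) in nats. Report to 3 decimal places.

Marginals: p(A) = (0.5400, 0.1100, 0.3500), p(B) = (0.3400, 0.5700, 0.0900).
I(A;B) = H(A) + H(B) − H(A,B).
H(A) = 0.9430, H(B) = 0.9039, H(A,B) = 1.5597.
I(A;B) = 0.9430 + 0.9039 − 1.5597 = 0.287 nats.

0.287 nats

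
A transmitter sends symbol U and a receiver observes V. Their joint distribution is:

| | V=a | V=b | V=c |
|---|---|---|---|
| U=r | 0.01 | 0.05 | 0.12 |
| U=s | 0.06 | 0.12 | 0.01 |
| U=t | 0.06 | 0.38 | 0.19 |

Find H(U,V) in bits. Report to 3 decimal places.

H(U,V) = −Σ p(x,y)·log₂ p(x,y) over all 9 cells.
  cell (r,a): −0.01·log₂0.01 = 0.0664
  cell (r,b): −0.05·log₂0.05 = 0.2161
  cell (r,c): −0.12·log₂0.12 = 0.3671
  cell (s,a): −0.06·log₂0.06 = 0.2435
  cell (s,b): −0.12·log₂0.12 = 0.3671
  cell (s,c): −0.01·log₂0.01 = 0.0664
  cell (t,a): −0.06·log₂0.06 = 0.2435
  cell (t,b): −0.38·log₂0.38 = 0.5305
  cell (t,c): −0.19·log₂0.19 = 0.4552
Sum = 2.556 bits.

2.556 bits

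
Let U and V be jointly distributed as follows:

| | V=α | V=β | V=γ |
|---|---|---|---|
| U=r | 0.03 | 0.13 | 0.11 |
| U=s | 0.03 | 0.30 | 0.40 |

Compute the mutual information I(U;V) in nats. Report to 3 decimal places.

0.012 nats

Marginals: p(U) = (0.2700, 0.7300), p(V) = (0.0600, 0.4300, 0.5100).
I(U;V) = H(U) + H(V) − H(U,V).
H(U) = 0.5833, H(V) = 0.8751, H(U,V) = 1.4461.
I(U;V) = 0.5833 + 0.8751 − 1.4461 = 0.012 nats.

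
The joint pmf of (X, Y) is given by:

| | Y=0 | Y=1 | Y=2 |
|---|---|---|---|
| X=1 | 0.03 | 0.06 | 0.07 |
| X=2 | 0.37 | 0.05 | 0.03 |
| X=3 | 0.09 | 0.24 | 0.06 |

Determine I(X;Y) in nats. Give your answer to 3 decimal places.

0.219 nats

Marginals: p(X) = (0.1600, 0.4500, 0.3900), p(Y) = (0.4900, 0.3500, 0.1600).
I(X;Y) = H(X) + H(Y) − H(X,Y).
H(X) = 1.0198, H(Y) = 1.0102, H(X,Y) = 1.8110.
I(X;Y) = 1.0198 + 1.0102 − 1.8110 = 0.219 nats.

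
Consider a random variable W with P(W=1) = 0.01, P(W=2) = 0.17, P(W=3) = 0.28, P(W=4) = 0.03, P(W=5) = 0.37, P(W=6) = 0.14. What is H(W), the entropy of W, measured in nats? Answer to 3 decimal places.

1.452 nats

H(W) = −Σ p·ln p.
  −(0.01)·ln(0.01) = 0.0461
  −(0.17)·ln(0.17) = 0.3012
  −(0.28)·ln(0.28) = 0.3564
  −(0.03)·ln(0.03) = 0.1052
  −(0.37)·ln(0.37) = 0.3679
  −(0.14)·ln(0.14) = 0.2753
Sum: 0.0461 + 0.3012 + 0.3564 + 0.1052 + 0.3679 + 0.2753 = 1.452 nats.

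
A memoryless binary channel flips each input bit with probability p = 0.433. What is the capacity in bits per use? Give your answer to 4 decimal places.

Binary symmetric channel: C = 1 − h₂(ε) where h₂ is the binary entropy function.
h₂(0.433) = −0.433·log₂0.433 − 0.567·log₂0.567 = 0.9870.
C = 1 − 0.9870 = 0.0130 bits per channel use.

0.0130 bits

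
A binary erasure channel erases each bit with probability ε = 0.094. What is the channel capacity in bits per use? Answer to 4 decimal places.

Binary erasure channel: capacity C = 1 − ε.
C = 1 − 0.094 = 0.9060 bits per channel use.

0.9060 bits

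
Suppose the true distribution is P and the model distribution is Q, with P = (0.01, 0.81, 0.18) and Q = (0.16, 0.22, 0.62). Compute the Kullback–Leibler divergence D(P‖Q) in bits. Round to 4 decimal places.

D(P‖Q) = Σ p·log₂(p/q).
  0.01·log₂(0.01/0.16) = -0.04000
  0.81·log₂(0.81/0.22) = 1.52314
  0.18·log₂(0.18/0.62) = -0.32117
D(P‖Q) = 1.1620 bits.

1.1620 bits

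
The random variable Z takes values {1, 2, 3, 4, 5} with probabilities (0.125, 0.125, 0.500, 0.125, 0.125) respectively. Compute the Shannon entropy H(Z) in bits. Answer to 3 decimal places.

2.000 bits

H(Z) = −Σ p·log₂ p.
  −(0.125)·log₂(0.125) = 0.3750
  −(0.125)·log₂(0.125) = 0.3750
  −(0.500)·log₂(0.500) = 0.5000
  −(0.125)·log₂(0.125) = 0.3750
  −(0.125)·log₂(0.125) = 0.3750
Sum: 0.3750 + 0.3750 + 0.5000 + 0.3750 + 0.3750 = 2.000 bits.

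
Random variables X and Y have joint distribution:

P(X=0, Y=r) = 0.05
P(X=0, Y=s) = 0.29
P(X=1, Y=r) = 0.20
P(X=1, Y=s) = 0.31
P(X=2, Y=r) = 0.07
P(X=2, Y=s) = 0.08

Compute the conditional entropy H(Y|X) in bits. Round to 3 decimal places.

Chain rule: H(Y|X) = H(X,Y) − H(X).
Marginals: p(X) = (0.3400, 0.5100, 0.1500), p(Y) = (0.3200, 0.6800).
H(X,Y) = 2.2822 bits; H(X) = 1.4351 bits.
H(Y|X) = 2.2822 − 1.4351 = 0.847 bits.

0.847 bits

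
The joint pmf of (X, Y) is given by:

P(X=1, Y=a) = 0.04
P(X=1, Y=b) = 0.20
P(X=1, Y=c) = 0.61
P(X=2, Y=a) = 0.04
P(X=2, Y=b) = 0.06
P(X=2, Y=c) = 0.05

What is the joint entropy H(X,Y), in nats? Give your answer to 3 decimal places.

H(X,Y) = −Σ p(x,y)·ln p(x,y) over all 6 cells.
  cell (1,a): −0.04·ln0.04 = 0.1288
  cell (1,b): −0.20·ln0.20 = 0.3219
  cell (1,c): −0.61·ln0.61 = 0.3015
  cell (2,a): −0.04·ln0.04 = 0.1288
  cell (2,b): −0.06·ln0.06 = 0.1688
  cell (2,c): −0.05·ln0.05 = 0.1498
Sum = 1.200 nats.

1.200 nats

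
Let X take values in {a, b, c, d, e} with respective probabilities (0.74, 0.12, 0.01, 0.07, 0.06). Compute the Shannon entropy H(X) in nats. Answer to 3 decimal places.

H(X) = −Σ p·ln p.
  −(0.74)·ln(0.74) = 0.2228
  −(0.12)·ln(0.12) = 0.2544
  −(0.01)·ln(0.01) = 0.0461
  −(0.07)·ln(0.07) = 0.1861
  −(0.06)·ln(0.06) = 0.1688
Sum: 0.2228 + 0.2544 + 0.0461 + 0.1861 + 0.1688 = 0.878 nats.

0.878 nats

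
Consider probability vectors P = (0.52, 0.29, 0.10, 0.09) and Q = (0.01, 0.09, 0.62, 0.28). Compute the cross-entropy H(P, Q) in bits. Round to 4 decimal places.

H(P,Q) = −Σ p·log₂ q.
  −0.52·log₂(0.01) = 3.45481
  −0.29·log₂(0.09) = 1.00744
  −0.10·log₂(0.62) = 0.06897
  −0.09·log₂(0.28) = 0.16529
H(P,Q) = 4.6965 bits.

4.6965 bits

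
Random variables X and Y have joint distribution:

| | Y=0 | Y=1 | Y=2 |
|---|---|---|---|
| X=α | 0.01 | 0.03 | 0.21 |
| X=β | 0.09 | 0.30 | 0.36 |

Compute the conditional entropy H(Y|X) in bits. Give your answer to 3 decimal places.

Chain rule: H(Y|X) = H(X,Y) − H(X).
Marginals: p(X) = (0.2500, 0.7500), p(Y) = (0.1000, 0.3300, 0.5700).
H(X,Y) = 2.0554 bits; H(X) = 0.8113 bits.
H(Y|X) = 2.0554 − 0.8113 = 1.244 bits.

1.244 bits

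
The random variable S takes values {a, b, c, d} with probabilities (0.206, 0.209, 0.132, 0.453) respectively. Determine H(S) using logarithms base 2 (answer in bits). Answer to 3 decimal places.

1.845 bits

H(S) = −Σ p·log₂ p.
  −(0.206)·log₂(0.206) = 0.4695
  −(0.209)·log₂(0.209) = 0.4720
  −(0.132)·log₂(0.132) = 0.3856
  −(0.453)·log₂(0.453) = 0.5175
Sum: 0.4695 + 0.4720 + 0.3856 + 0.5175 = 1.845 bits.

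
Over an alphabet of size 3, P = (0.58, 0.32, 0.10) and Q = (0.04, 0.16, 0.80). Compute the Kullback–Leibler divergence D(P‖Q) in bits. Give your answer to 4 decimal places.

D(P‖Q) = Σ p·log₂(p/q).
  0.58·log₂(0.58/0.04) = 2.23763
  0.32·log₂(0.32/0.16) = 0.32000
  0.10·log₂(0.10/0.80) = -0.30000
D(P‖Q) = 2.2576 bits.

2.2576 bits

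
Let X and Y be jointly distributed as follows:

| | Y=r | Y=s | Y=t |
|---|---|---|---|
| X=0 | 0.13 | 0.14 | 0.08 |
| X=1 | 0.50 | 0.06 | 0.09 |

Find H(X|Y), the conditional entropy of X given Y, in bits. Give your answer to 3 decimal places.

Chain rule: H(X|Y) = H(X,Y) − H(Y).
Marginals: p(X) = (0.3500, 0.6500), p(Y) = (0.6300, 0.2000, 0.1700).
H(X,Y) = 2.1275 bits; H(Y) = 1.3189 bits.
H(X|Y) = 2.1275 − 1.3189 = 0.809 bits.

0.809 bits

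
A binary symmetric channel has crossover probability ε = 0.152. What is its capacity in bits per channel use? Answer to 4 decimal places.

0.3852 bits

Binary symmetric channel: C = 1 − h₂(ε) where h₂ is the binary entropy function.
h₂(0.152) = −0.152·log₂0.152 − 0.848·log₂0.848 = 0.6148.
C = 1 − 0.6148 = 0.3852 bits per channel use.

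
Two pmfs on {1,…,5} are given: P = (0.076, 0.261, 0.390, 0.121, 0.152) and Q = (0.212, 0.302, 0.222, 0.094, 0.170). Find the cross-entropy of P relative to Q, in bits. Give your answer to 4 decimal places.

2.2691 bits

H(P,Q) = −Σ p·log₂ q.
  −0.076·log₂(0.212) = 0.17008
  −0.261·log₂(0.302) = 0.45085
  −0.390·log₂(0.222) = 0.84683
  −0.121·log₂(0.094) = 0.41275
  −0.152·log₂(0.170) = 0.38857
H(P,Q) = 2.2691 bits.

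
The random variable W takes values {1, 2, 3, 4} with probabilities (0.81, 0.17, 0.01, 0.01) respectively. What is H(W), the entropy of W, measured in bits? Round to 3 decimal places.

0.814 bits

H(W) = −Σ p·log₂ p.
  −(0.81)·log₂(0.81) = 0.2462
  −(0.17)·log₂(0.17) = 0.4346
  −(0.01)·log₂(0.01) = 0.0664
  −(0.01)·log₂(0.01) = 0.0664
Sum: 0.2462 + 0.4346 + 0.0664 + 0.0664 = 0.814 bits.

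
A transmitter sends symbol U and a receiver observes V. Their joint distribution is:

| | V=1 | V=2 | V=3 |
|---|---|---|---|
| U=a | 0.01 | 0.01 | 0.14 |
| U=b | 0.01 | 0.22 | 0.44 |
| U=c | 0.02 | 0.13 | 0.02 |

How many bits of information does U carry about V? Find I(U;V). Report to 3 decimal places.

Marginals: p(U) = (0.1600, 0.6700, 0.1700), p(V) = (0.0400, 0.3600, 0.6000).
I(U;V) = Σ p(x,y)·log₂[p(x,y)/(p(x)p(y))].
  (a,1): 0.01·log₂(1.5625) = 0.0064
  (a,2): 0.01·log₂(0.1736) = -0.0253
  (a,3): 0.14·log₂(1.4583) = 0.0762
  (b,1): 0.01·log₂(0.3731) = -0.0142
  (b,2): 0.22·log₂(0.9121) = -0.0292
  (b,3): 0.44·log₂(1.0945) = 0.0573
  (c,1): 0.02·log₂(2.9412) = 0.0311
  (c,2): 0.13·log₂(2.1242) = 0.1413
  (c,3): 0.02·log₂(0.1961) = -0.0470
Sum = 0.197 bits.

0.197 bits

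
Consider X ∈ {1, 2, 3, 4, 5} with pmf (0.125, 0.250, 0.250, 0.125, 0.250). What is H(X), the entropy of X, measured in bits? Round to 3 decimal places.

2.250 bits

H(X) = −Σ p·log₂ p.
  −(0.125)·log₂(0.125) = 0.3750
  −(0.250)·log₂(0.250) = 0.5000
  −(0.250)·log₂(0.250) = 0.5000
  −(0.125)·log₂(0.125) = 0.3750
  −(0.250)·log₂(0.250) = 0.5000
Sum: 0.3750 + 0.5000 + 0.5000 + 0.3750 + 0.5000 = 2.250 bits.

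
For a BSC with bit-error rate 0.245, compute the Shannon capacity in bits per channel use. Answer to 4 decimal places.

0.1967 bits

Binary symmetric channel: C = 1 − h₂(ε) where h₂ is the binary entropy function.
h₂(0.245) = −0.245·log₂0.245 − 0.755·log₂0.755 = 0.8033.
C = 1 − 0.8033 = 0.1967 bits per channel use.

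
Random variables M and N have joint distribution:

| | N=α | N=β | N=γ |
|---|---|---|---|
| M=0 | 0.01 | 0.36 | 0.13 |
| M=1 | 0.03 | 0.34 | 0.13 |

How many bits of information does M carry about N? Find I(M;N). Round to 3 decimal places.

0.008 bits

Marginals: p(M) = (0.5000, 0.5000), p(N) = (0.0400, 0.7000, 0.2600).
I(M;N) = Σ p(x,y)·log₂[p(x,y)/(p(x)p(y))].
  (0,α): 0.01·log₂(0.5000) = -0.0100
  (0,β): 0.36·log₂(1.0286) = 0.0146
  (0,γ): 0.13·log₂(1.0000) = 0.0000
  (1,α): 0.03·log₂(1.5000) = 0.0175
  (1,β): 0.34·log₂(0.9714) = -0.0142
  (1,γ): 0.13·log₂(1.0000) = 0.0000
Sum = 0.008 bits.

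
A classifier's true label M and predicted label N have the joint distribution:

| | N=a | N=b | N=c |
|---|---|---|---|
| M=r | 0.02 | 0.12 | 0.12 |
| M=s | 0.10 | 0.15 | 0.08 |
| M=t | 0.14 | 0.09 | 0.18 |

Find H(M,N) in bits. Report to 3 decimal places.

H(M,N) = −Σ p(x,y)·log₂ p(x,y) over all 9 cells.
  cell (r,a): −0.02·log₂0.02 = 0.1129
  cell (r,b): −0.12·log₂0.12 = 0.3671
  cell (r,c): −0.12·log₂0.12 = 0.3671
  cell (s,a): −0.10·log₂0.10 = 0.3322
  cell (s,b): −0.15·log₂0.15 = 0.4105
  cell (s,c): −0.08·log₂0.08 = 0.2915
  cell (t,a): −0.14·log₂0.14 = 0.3971
  cell (t,b): −0.09·log₂0.09 = 0.3127
  cell (t,c): −0.18·log₂0.18 = 0.4453
Sum = 3.036 bits.

3.036 bits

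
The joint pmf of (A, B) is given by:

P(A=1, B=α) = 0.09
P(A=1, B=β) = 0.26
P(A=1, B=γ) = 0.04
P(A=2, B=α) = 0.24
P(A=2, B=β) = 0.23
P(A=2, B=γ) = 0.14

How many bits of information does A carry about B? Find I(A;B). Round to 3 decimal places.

Marginals: p(A) = (0.3900, 0.6100), p(B) = (0.3300, 0.4900, 0.1800).
I(A;B) = Σ p(x,y)·log₂[p(x,y)/(p(x)p(y))].
  (1,α): 0.09·log₂(0.6993) = -0.0464
  (1,β): 0.26·log₂(1.3605) = 0.1155
  (1,γ): 0.04·log₂(0.5698) = -0.0325
  (2,α): 0.24·log₂(1.1923) = 0.0609
  (2,β): 0.23·log₂(0.7695) = -0.0869
  (2,γ): 0.14·log₂(1.2750) = 0.0491
Sum = 0.060 bits.

0.060 bits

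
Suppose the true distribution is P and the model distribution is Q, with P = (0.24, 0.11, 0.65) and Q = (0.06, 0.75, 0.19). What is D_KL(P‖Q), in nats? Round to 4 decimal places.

D(P‖Q) = Σ p·ln(p/q).
  0.24·ln(0.24/0.06) = 0.33271
  0.11·ln(0.11/0.75) = -0.21116
  0.65·ln(0.65/0.19) = 0.79947
D(P‖Q) = 0.9210 nats.

0.9210 nats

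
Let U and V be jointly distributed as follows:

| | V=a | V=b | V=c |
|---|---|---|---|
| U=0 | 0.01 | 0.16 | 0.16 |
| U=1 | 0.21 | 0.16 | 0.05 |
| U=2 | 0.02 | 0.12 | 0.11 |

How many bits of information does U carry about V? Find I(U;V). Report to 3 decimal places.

Marginals: p(U) = (0.3300, 0.4200, 0.2500), p(V) = (0.2400, 0.4400, 0.3200).
I(U;V) = Σ p(x,y)·log₂[p(x,y)/(p(x)p(y))].
  (0,a): 0.01·log₂(0.1263) = -0.0299
  (0,b): 0.16·log₂(1.1019) = 0.0224
  (0,c): 0.16·log₂(1.5152) = 0.0959
  (1,a): 0.21·log₂(2.0833) = 0.2224
  (1,b): 0.16·log₂(0.8658) = -0.0333
  (1,c): 0.05·log₂(0.3720) = -0.0713
  (2,a): 0.02·log₂(0.3333) = -0.0317
  (2,b): 0.12·log₂(1.0909) = 0.0151
  (2,c): 0.11·log₂(1.3750) = 0.0505
Sum = 0.240 bits.

0.240 bits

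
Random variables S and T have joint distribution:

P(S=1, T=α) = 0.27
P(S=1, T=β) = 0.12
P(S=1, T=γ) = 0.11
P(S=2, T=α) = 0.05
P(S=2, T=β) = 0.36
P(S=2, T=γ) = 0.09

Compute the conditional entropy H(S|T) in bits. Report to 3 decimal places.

0.788 bits

Chain rule: H(S|T) = H(S,T) − H(T).
Marginals: p(S) = (0.5000, 0.5000), p(T) = (0.3200, 0.4800, 0.2000).
H(S,T) = 2.2867 bits; H(T) = 1.4987 bits.
H(S|T) = 2.2867 − 1.4987 = 0.788 bits.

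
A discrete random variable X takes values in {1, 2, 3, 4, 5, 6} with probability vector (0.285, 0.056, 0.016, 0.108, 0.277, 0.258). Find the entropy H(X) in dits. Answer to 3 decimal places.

H(X) = −Σ p·log₁₀ p.
  −(0.285)·log₁₀(0.285) = 0.1554
  −(0.056)·log₁₀(0.056) = 0.0701
  −(0.016)·log₁₀(0.016) = 0.0287
  −(0.108)·log₁₀(0.108) = 0.1044
  −(0.277)·log₁₀(0.277) = 0.1544
  −(0.258)·log₁₀(0.258) = 0.1518
Sum: 0.1554 + 0.0701 + 0.0287 + 0.1044 + 0.1544 + 0.1518 = 0.665 dits.

0.665 dits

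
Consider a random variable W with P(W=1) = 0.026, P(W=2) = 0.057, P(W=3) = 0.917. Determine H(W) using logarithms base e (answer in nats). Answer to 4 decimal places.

0.3376 nats

H(W) = −Σ p·ln p.
  −(0.026)·ln(0.026) = 0.09489
  −(0.057)·ln(0.057) = 0.16329
  −(0.917)·ln(0.917) = 0.07946
Sum: 0.09489 + 0.16329 + 0.07946 = 0.3376 nats.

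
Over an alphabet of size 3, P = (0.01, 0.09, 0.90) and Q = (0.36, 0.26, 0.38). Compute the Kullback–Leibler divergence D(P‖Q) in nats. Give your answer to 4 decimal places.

D(P‖Q) = Σ p·ln(p/q).
  0.01·ln(0.01/0.36) = -0.03584
  0.09·ln(0.09/0.26) = -0.09548
  0.90·ln(0.90/0.38) = 0.77600
D(P‖Q) = 0.6447 nats.

0.6447 nats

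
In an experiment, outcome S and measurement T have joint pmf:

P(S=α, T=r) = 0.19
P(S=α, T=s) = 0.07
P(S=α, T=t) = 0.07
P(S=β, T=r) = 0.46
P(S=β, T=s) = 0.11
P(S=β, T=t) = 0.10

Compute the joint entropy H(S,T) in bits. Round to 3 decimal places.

2.190 bits

H(S,T) = −Σ p(x,y)·log₂ p(x,y) over all 6 cells.
  cell (α,r): −0.19·log₂0.19 = 0.4552
  cell (α,s): −0.07·log₂0.07 = 0.2686
  cell (α,t): −0.07·log₂0.07 = 0.2686
  cell (β,r): −0.46·log₂0.46 = 0.5153
  cell (β,s): −0.11·log₂0.11 = 0.3503
  cell (β,t): −0.10·log₂0.10 = 0.3322
Sum = 2.190 bits.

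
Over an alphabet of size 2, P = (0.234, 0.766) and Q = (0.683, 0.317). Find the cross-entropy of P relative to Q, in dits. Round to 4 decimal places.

H(P,Q) = −Σ p·log₁₀ q.
  −0.234·log₁₀(0.683) = 0.03875
  −0.766·log₁₀(0.317) = 0.38219
H(P,Q) = 0.4209 dits.

0.4209 dits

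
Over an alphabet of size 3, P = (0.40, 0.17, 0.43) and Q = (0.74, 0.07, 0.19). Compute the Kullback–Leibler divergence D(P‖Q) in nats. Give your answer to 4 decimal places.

0.2560 nats

D(P‖Q) = Σ p·ln(p/q).
  0.40·ln(0.40/0.74) = -0.24607
  0.17·ln(0.17/0.07) = 0.15084
  0.43·ln(0.43/0.19) = 0.35121
D(P‖Q) = 0.2560 nats.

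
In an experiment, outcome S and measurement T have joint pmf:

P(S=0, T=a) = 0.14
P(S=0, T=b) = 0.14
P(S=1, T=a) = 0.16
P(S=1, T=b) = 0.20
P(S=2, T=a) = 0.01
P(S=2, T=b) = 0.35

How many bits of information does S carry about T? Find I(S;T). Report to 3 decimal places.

0.190 bits

Marginals: p(S) = (0.2800, 0.3600, 0.3600), p(T) = (0.3100, 0.6900).
I(S;T) = H(S) + H(T) − H(S,T).
H(S) = 1.5755, H(T) = 0.8932, H(S,T) = 2.2782.
I(S;T) = 1.5755 + 0.8932 − 2.2782 = 0.190 bits.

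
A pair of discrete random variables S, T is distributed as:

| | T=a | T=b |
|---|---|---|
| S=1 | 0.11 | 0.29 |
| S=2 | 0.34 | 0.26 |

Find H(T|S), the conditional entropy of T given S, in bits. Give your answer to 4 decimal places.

Chain rule: H(T|S) = H(S,T) − H(S).
Marginals: p(S) = (0.4000, 0.6000), p(T) = (0.4500, 0.5500).
H(S,T) = 1.9027 bits; H(S) = 0.9710 bits.
H(T|S) = 1.9027 − 0.9710 = 0.9317 bits.

0.9317 bits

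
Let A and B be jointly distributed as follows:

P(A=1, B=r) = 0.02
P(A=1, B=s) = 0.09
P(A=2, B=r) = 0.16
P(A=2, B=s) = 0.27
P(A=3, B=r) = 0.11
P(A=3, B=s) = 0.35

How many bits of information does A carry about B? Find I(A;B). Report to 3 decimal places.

Marginals: p(A) = (0.1100, 0.4300, 0.4600), p(B) = (0.2900, 0.7100).
I(A;B) = Σ p(x,y)·log₂[p(x,y)/(p(x)p(y))].
  (1,r): 0.02·log₂(0.6270) = -0.0135
  (1,s): 0.09·log₂(1.1524) = 0.0184
  (2,r): 0.16·log₂(1.2831) = 0.0575
  (2,s): 0.27·log₂(0.8844) = -0.0479
  (3,r): 0.11·log₂(0.8246) = -0.0306
  (3,s): 0.35·log₂(1.0716) = 0.0349
Sum = 0.019 bits.

0.019 bits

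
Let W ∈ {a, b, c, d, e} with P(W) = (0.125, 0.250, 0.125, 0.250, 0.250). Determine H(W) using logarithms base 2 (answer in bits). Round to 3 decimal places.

H(W) = −Σ p·log₂ p.
  −(0.125)·log₂(0.125) = 0.3750
  −(0.250)·log₂(0.250) = 0.5000
  −(0.125)·log₂(0.125) = 0.3750
  −(0.250)·log₂(0.250) = 0.5000
  −(0.250)·log₂(0.250) = 0.5000
Sum: 0.3750 + 0.5000 + 0.3750 + 0.5000 + 0.5000 = 2.250 bits.

2.250 bits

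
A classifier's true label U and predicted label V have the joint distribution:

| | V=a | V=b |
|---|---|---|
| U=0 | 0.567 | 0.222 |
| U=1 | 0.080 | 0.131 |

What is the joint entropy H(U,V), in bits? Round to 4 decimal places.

1.6218 bits

H(U,V) = −Σ p(x,y)·log₂ p(x,y) over all 4 cells.
  cell (0,a): −0.567·log₂0.567 = 0.46413
  cell (0,b): −0.222·log₂0.222 = 0.48204
  cell (1,a): −0.080·log₂0.080 = 0.29151
  cell (1,b): −0.131·log₂0.131 = 0.38414
Sum = 1.6218 bits.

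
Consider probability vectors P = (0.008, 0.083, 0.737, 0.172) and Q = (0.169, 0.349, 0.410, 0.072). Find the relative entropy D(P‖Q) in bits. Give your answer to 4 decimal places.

D(P‖Q) = Σ p·log₂(p/q).
  0.008·log₂(0.008/0.169) = -0.03521
  0.083·log₂(0.083/0.349) = -0.17198
  0.737·log₂(0.737/0.410) = 0.62353
  0.172·log₂(0.172/0.072) = 0.21609
D(P‖Q) = 0.6324 bits.

0.6324 bits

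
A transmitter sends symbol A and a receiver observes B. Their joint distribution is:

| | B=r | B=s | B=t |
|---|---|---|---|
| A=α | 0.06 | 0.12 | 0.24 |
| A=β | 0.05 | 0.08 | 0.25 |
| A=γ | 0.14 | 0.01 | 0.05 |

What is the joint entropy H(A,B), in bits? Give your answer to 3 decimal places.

H(A,B) = −Σ p(x,y)·log₂ p(x,y) over all 9 cells.
  cell (α,r): −0.06·log₂0.06 = 0.2435
  cell (α,s): −0.12·log₂0.12 = 0.3671
  cell (α,t): −0.24·log₂0.24 = 0.4941
  cell (β,r): −0.05·log₂0.05 = 0.2161
  cell (β,s): −0.08·log₂0.08 = 0.2915
  cell (β,t): −0.25·log₂0.25 = 0.5000
  cell (γ,r): −0.14·log₂0.14 = 0.3971
  cell (γ,s): −0.01·log₂0.01 = 0.0664
  cell (γ,t): −0.05·log₂0.05 = 0.2161
Sum = 2.792 bits.

2.792 bits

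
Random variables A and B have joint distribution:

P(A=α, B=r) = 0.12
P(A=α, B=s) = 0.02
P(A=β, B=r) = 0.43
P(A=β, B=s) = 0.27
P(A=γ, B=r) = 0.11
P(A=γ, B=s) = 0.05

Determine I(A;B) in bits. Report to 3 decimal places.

0.025 bits

Marginals: p(A) = (0.1400, 0.7000, 0.1600), p(B) = (0.6600, 0.3400).
I(A;B) = Σ p(x,y)·log₂[p(x,y)/(p(x)p(y))].
  (α,r): 0.12·log₂(1.2987) = 0.0452
  (α,s): 0.02·log₂(0.4202) = -0.0250
  (β,r): 0.43·log₂(0.9307) = -0.0445
  (β,s): 0.27·log₂(1.1345) = 0.0491
  (γ,r): 0.11·log₂(1.0417) = 0.0065
  (γ,s): 0.05·log₂(0.9191) = -0.0061
Sum = 0.025 bits.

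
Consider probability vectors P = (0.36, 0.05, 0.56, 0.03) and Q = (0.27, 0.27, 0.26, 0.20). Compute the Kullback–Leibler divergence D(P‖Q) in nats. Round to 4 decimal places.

0.3920 nats

D(P‖Q) = Σ p·ln(p/q).
  0.36·ln(0.36/0.27) = 0.10357
  0.05·ln(0.05/0.27) = -0.08432
  0.56·ln(0.56/0.26) = 0.42966
  0.03·ln(0.03/0.20) = -0.05691
D(P‖Q) = 0.3920 nats.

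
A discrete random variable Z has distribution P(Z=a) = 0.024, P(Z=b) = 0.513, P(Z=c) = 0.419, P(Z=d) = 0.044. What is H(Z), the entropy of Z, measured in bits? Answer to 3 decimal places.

H(Z) = −Σ p·log₂ p.
  −(0.024)·log₂(0.024) = 0.1291
  −(0.513)·log₂(0.513) = 0.4940
  −(0.419)·log₂(0.419) = 0.5258
  −(0.044)·log₂(0.044) = 0.1983
Sum: 0.1291 + 0.4940 + 0.5258 + 0.1983 = 1.347 bits.

1.347 bits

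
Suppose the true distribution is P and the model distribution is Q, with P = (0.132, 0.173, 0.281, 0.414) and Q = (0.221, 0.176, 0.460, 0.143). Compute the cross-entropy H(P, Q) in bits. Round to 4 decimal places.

2.1975 bits

H(P,Q) = −Σ p·log₂ q.
  −0.132·log₂(0.221) = 0.28748
  −0.173·log₂(0.176) = 0.43360
  −0.281·log₂(0.460) = 0.31480
  −0.414·log₂(0.143) = 1.16165
H(P,Q) = 2.1975 bits.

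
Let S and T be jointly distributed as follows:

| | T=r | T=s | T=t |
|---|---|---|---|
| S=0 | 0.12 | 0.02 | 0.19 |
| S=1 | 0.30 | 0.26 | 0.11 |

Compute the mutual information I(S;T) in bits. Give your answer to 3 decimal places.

Marginals: p(S) = (0.3300, 0.6700), p(T) = (0.4200, 0.2800, 0.3000).
I(S;T) = H(S) + H(T) − H(S,T).
H(S) = 0.9149, H(T) = 1.5610, H(S,T) = 2.3118.
I(S;T) = 0.9149 + 1.5610 − 2.3118 = 0.164 bits.

0.164 bits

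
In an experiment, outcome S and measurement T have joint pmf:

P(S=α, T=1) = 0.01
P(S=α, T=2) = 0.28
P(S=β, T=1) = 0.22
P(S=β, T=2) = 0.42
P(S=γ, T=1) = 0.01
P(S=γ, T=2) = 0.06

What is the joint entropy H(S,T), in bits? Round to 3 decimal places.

H(S,T) = −Σ p(x,y)·log₂ p(x,y) over all 6 cells.
  cell (α,1): −0.01·log₂0.01 = 0.0664
  cell (α,2): −0.28·log₂0.28 = 0.5142
  cell (β,1): −0.22·log₂0.22 = 0.4806
  cell (β,2): −0.42·log₂0.42 = 0.5256
  cell (γ,1): −0.01·log₂0.01 = 0.0664
  cell (γ,2): −0.06·log₂0.06 = 0.2435
Sum = 1.897 bits.

1.897 bits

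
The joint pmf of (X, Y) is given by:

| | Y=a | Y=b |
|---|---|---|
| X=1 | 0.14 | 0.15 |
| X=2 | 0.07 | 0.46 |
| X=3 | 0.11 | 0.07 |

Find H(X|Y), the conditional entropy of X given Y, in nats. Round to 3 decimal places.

0.905 nats

Marginals: p(X) = (0.2900, 0.5300, 0.1800), p(Y) = (0.3200, 0.6800).
H(X|Y) = Σ p(Y) · H(X|Y=·).
  Y=a: p=0.3200, H(X|Y=a) = 1.0612
  Y=b: p=0.6800, H(X|Y=b) = 0.8319
Weighted sum = 0.905 nats.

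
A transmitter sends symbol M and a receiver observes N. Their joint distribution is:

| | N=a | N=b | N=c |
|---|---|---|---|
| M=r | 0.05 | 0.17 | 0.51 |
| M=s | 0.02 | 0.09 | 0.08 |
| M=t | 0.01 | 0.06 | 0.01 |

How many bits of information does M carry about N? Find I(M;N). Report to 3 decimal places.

0.098 bits

Marginals: p(M) = (0.7300, 0.1900, 0.0800), p(N) = (0.0800, 0.3200, 0.6000).
I(M;N) = Σ p(x,y)·log₂[p(x,y)/(p(x)p(y))].
  (r,a): 0.05·log₂(0.8562) = -0.0112
  (r,b): 0.17·log₂(0.7277) = -0.0779
  (r,c): 0.51·log₂(1.1644) = 0.1120
  (s,a): 0.02·log₂(1.3158) = 0.0079
  (s,b): 0.09·log₂(1.4803) = 0.0509
  (s,c): 0.08·log₂(0.7018) = -0.0409
  (t,a): 0.01·log₂(1.5625) = 0.0064
  (t,b): 0.06·log₂(2.3438) = 0.0737
  (t,c): 0.01·log₂(0.2083) = -0.0226
Sum = 0.098 bits.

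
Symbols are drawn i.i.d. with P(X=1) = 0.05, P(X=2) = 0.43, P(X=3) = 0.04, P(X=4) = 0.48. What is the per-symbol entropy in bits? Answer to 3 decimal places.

1.434 bits

H(X) = −Σ p·log₂ p.
  −(0.05)·log₂(0.05) = 0.2161
  −(0.43)·log₂(0.43) = 0.5236
  −(0.04)·log₂(0.04) = 0.1858
  −(0.48)·log₂(0.48) = 0.5083
Sum: 0.2161 + 0.5236 + 0.1858 + 0.5083 = 1.434 bits.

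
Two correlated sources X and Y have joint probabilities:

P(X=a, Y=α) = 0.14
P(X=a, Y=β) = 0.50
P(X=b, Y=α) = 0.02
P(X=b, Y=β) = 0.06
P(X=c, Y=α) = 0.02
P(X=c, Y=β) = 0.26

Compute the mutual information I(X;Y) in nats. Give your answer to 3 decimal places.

0.018 nats

Marginals: p(X) = (0.6400, 0.0800, 0.2800), p(Y) = (0.1800, 0.8200).
I(X;Y) = H(X) + H(Y) − H(X,Y).
H(X) = 0.8441, H(Y) = 0.4714, H(X,Y) = 1.2974.
I(X;Y) = 0.8441 + 0.4714 − 1.2974 = 0.018 nats.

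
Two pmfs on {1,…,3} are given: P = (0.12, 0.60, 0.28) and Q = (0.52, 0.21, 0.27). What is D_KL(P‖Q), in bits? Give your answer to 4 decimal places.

D(P‖Q) = Σ p·log₂(p/q).
  0.12·log₂(0.12/0.52) = -0.25386
  0.60·log₂(0.60/0.21) = 0.90874
  0.28·log₂(0.28/0.27) = 0.01469
D(P‖Q) = 0.6696 bits.

0.6696 bits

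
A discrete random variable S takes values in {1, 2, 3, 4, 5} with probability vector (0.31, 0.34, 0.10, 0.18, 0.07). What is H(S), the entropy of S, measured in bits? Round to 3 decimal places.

2.099 bits

H(S) = −Σ p·log₂ p.
  −(0.31)·log₂(0.31) = 0.5238
  −(0.34)·log₂(0.34) = 0.5292
  −(0.10)·log₂(0.10) = 0.3322
  −(0.18)·log₂(0.18) = 0.4453
  −(0.07)·log₂(0.07) = 0.2686
Sum: 0.5238 + 0.5292 + 0.3322 + 0.4453 + 0.2686 = 2.099 bits.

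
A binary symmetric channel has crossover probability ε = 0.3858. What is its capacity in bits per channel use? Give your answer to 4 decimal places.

0.0380 bits

Binary symmetric channel: C = 1 − h₂(ε) where h₂ is the binary entropy function.
h₂(0.3858) = −0.3858·log₂0.3858 − 0.6142·log₂0.6142 = 0.9620.
C = 1 − 0.9620 = 0.0380 bits per channel use.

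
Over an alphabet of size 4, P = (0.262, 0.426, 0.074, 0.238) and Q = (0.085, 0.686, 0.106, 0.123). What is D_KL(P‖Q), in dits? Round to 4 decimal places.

0.0966 dits

D(P‖Q) = Σ p·log₁₀(p/q).
  0.262·log₁₀(0.262/0.085) = 0.12809
  0.426·log₁₀(0.426/0.686) = -0.08815
  0.074·log₁₀(0.074/0.106) = -0.01155
  0.238·log₁₀(0.238/0.123) = 0.06823
D(P‖Q) = 0.0966 dits.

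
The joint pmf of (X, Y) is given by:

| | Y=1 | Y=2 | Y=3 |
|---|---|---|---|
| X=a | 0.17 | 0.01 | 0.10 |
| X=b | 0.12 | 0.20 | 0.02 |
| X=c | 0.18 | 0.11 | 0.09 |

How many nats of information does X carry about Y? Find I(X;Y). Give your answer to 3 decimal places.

Marginals: p(X) = (0.2800, 0.3400, 0.3800), p(Y) = (0.4700, 0.3200, 0.2100).
I(X;Y) = Σ p(x,y)·ln[p(x,y)/(p(x)p(y))].
  (a,1): 0.17·ln(1.2918) = 0.0435
  (a,2): 0.01·ln(0.1116) = -0.0219
  (a,3): 0.10·ln(1.7007) = 0.0531
  (b,1): 0.12·ln(0.7509) = -0.0344
  (b,2): 0.20·ln(1.8382) = 0.1218
  (b,3): 0.02·ln(0.2801) = -0.0255
  (c,1): 0.18·ln(1.0078) = 0.0014
  (c,2): 0.11·ln(0.9046) = -0.0110
  (c,3): 0.09·ln(1.1278) = 0.0108
Sum = 0.138 nats.

0.138 nats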